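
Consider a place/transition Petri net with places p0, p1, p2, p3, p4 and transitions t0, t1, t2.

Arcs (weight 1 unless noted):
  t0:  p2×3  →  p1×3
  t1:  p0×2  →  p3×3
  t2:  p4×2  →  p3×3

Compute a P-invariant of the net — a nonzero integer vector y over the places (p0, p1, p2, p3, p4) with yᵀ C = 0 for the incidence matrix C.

y = (p0:0, p1:1, p2:1, p3:0, p4:0)

Incidence matrix C (rows=places, cols=transitions):
       t0   t1   t2
   p0   0   -2    0
   p1   3    0    0
   p2  -3    0    0
   p3   0    3    3
   p4   0    0   -2

Candidate y = [0, 1, 1, 0, 0]; check y·C column-wise:
  col t0: 1·3 + 1·-3 = 0
  col t1: 0·-2 + 1·0 + 1·0 + 0·3 = 0
  col t2: 1·0 + 1·0 + 0·3 + 0·-2 = 0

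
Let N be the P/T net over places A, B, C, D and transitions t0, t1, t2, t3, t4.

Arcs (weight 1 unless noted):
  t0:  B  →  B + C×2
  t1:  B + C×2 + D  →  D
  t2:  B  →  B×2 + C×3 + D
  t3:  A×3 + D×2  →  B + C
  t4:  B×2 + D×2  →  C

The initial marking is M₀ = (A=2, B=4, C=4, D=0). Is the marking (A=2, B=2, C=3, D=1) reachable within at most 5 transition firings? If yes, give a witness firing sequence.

YES — reachable via ⟨t0, t2, t1, t1, t1⟩ (5 firings)

step 1: fire t0:  (A=2, B=4, C=4, D=0) → (A=2, B=4, C=6, D=0)
step 2: fire t2:  (A=2, B=4, C=6, D=0) → (A=2, B=5, C=9, D=1)
step 3: fire t1:  (A=2, B=5, C=9, D=1) → (A=2, B=4, C=7, D=1)
step 4: fire t1:  (A=2, B=4, C=7, D=1) → (A=2, B=3, C=5, D=1)
step 5: fire t1:  (A=2, B=3, C=5, D=1) → (A=2, B=2, C=3, D=1)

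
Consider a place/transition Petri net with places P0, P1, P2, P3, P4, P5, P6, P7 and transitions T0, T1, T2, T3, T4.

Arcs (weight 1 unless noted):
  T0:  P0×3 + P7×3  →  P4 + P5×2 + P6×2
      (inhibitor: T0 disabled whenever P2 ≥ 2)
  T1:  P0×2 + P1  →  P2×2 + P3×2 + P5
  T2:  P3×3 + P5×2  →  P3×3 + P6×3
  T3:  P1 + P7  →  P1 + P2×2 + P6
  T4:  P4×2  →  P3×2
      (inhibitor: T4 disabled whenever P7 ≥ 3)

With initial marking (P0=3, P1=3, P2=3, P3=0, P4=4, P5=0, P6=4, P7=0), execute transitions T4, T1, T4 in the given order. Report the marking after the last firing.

(P0=1, P1=2, P2=5, P3=6, P4=0, P5=1, P6=4, P7=0)

step 1: fire T4:  (P0=3, P1=3, P2=3, P3=0, P4=4, P5=0, P6=4, P7=0) → (P0=3, P1=3, P2=3, P3=2, P4=2, P5=0, P6=4, P7=0)
step 2: fire T1:  (P0=3, P1=3, P2=3, P3=2, P4=2, P5=0, P6=4, P7=0) → (P0=1, P1=2, P2=5, P3=4, P4=2, P5=1, P6=4, P7=0)
step 3: fire T4:  (P0=1, P1=2, P2=5, P3=4, P4=2, P5=1, P6=4, P7=0) → (P0=1, P1=2, P2=5, P3=6, P4=0, P5=1, P6=4, P7=0)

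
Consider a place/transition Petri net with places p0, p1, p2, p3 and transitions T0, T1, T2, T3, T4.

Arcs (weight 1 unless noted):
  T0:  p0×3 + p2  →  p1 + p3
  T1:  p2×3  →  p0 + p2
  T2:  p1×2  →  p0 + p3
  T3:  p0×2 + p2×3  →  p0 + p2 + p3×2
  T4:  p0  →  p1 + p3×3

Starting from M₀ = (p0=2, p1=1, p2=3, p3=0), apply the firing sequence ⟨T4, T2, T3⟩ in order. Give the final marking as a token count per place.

(p0=1, p1=0, p2=1, p3=6)

step 1: fire T4:  (p0=2, p1=1, p2=3, p3=0) → (p0=1, p1=2, p2=3, p3=3)
step 2: fire T2:  (p0=1, p1=2, p2=3, p3=3) → (p0=2, p1=0, p2=3, p3=4)
step 3: fire T3:  (p0=2, p1=0, p2=3, p3=4) → (p0=1, p1=0, p2=1, p3=6)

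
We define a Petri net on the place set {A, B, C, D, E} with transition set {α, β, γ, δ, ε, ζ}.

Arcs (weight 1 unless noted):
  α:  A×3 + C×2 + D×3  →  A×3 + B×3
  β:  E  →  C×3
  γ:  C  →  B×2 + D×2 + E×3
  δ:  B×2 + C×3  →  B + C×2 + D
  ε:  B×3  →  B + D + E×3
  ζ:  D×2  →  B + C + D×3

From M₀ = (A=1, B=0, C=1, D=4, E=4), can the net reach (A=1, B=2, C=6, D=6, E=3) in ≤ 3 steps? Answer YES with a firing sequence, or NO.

YES — reachable via ⟨β, ζ, ζ⟩ (3 firings)

step 1: fire β:  (A=1, B=0, C=1, D=4, E=4) → (A=1, B=0, C=4, D=4, E=3)
step 2: fire ζ:  (A=1, B=0, C=4, D=4, E=3) → (A=1, B=1, C=5, D=5, E=3)
step 3: fire ζ:  (A=1, B=1, C=5, D=5, E=3) → (A=1, B=2, C=6, D=6, E=3)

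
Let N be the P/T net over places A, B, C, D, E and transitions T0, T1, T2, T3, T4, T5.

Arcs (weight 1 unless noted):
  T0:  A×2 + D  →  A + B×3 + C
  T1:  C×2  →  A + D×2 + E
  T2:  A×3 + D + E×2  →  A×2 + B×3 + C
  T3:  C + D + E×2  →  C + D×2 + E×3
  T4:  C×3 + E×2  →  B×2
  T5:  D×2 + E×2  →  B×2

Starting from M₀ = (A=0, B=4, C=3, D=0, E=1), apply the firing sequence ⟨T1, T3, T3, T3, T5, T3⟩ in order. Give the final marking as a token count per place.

(A=1, B=6, C=1, D=4, E=4)

step 1: fire T1:  (A=0, B=4, C=3, D=0, E=1) → (A=1, B=4, C=1, D=2, E=2)
step 2: fire T3:  (A=1, B=4, C=1, D=2, E=2) → (A=1, B=4, C=1, D=3, E=3)
step 3: fire T3:  (A=1, B=4, C=1, D=3, E=3) → (A=1, B=4, C=1, D=4, E=4)
step 4: fire T3:  (A=1, B=4, C=1, D=4, E=4) → (A=1, B=4, C=1, D=5, E=5)
step 5: fire T5:  (A=1, B=4, C=1, D=5, E=5) → (A=1, B=6, C=1, D=3, E=3)
step 6: fire T3:  (A=1, B=6, C=1, D=3, E=3) → (A=1, B=6, C=1, D=4, E=4)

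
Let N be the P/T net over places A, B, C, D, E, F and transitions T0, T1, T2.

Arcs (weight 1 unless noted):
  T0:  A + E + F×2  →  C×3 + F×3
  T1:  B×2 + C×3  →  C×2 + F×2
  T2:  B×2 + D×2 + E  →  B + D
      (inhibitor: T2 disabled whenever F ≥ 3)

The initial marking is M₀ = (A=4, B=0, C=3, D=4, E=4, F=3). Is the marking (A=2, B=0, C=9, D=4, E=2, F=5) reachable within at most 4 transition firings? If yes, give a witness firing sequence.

YES — reachable via ⟨T0, T0⟩ (2 firings)

step 1: fire T0:  (A=4, B=0, C=3, D=4, E=4, F=3) → (A=3, B=0, C=6, D=4, E=3, F=4)
step 2: fire T0:  (A=3, B=0, C=6, D=4, E=3, F=4) → (A=2, B=0, C=9, D=4, E=2, F=5)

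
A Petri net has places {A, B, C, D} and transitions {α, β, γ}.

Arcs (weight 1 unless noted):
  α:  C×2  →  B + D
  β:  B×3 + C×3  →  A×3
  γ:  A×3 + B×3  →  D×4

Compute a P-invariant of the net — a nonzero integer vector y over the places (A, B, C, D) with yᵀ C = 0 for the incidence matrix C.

Incidence matrix C (rows=places, cols=transitions):
        α    β    γ
    A   0    3   -3
    B   1   -3   -3
    C  -2   -3    0
    D   1    0    4

Candidate y = [3, 1, 2, 3]; check y·C column-wise:
  col α: 3·0 + 1·1 + 2·-2 + 3·1 = 0
  col β: 3·3 + 1·-3 + 2·-3 + 3·0 = 0
  col γ: 3·-3 + 1·-3 + 2·0 + 3·4 = 0

y = (A:3, B:1, C:2, D:3)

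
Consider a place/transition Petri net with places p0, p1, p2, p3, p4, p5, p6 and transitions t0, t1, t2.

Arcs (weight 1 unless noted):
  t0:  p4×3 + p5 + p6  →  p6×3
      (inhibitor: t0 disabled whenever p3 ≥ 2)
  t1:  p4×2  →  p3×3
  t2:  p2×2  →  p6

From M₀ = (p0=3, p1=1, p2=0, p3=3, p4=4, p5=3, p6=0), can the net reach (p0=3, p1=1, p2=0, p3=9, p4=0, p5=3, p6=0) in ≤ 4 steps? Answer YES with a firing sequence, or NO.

YES — reachable via ⟨t1, t1⟩ (2 firings)

step 1: fire t1:  (p0=3, p1=1, p2=0, p3=3, p4=4, p5=3, p6=0) → (p0=3, p1=1, p2=0, p3=6, p4=2, p5=3, p6=0)
step 2: fire t1:  (p0=3, p1=1, p2=0, p3=6, p4=2, p5=3, p6=0) → (p0=3, p1=1, p2=0, p3=9, p4=0, p5=3, p6=0)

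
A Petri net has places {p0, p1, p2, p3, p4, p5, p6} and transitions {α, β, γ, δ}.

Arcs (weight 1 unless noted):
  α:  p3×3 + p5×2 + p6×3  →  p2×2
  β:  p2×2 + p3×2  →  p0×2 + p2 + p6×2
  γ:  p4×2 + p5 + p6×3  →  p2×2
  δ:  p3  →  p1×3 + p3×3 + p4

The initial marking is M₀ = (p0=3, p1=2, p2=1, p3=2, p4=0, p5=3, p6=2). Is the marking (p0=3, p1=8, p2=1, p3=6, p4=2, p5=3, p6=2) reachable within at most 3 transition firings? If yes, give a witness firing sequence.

step 1: fire δ:  (p0=3, p1=2, p2=1, p3=2, p4=0, p5=3, p6=2) → (p0=3, p1=5, p2=1, p3=4, p4=1, p5=3, p6=2)
step 2: fire δ:  (p0=3, p1=5, p2=1, p3=4, p4=1, p5=3, p6=2) → (p0=3, p1=8, p2=1, p3=6, p4=2, p5=3, p6=2)

YES — reachable via ⟨δ, δ⟩ (2 firings)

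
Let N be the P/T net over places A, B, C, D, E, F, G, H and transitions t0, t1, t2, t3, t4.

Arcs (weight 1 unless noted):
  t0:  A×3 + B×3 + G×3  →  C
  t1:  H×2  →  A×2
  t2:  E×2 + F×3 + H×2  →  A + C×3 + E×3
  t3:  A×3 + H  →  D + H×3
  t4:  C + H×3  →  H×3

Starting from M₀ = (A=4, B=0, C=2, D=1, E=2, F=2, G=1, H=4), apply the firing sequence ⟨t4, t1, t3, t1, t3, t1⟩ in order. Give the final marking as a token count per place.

(A=4, B=0, C=1, D=3, E=2, F=2, G=1, H=2)

step 1: fire t4:  (A=4, B=0, C=2, D=1, E=2, F=2, G=1, H=4) → (A=4, B=0, C=1, D=1, E=2, F=2, G=1, H=4)
step 2: fire t1:  (A=4, B=0, C=1, D=1, E=2, F=2, G=1, H=4) → (A=6, B=0, C=1, D=1, E=2, F=2, G=1, H=2)
step 3: fire t3:  (A=6, B=0, C=1, D=1, E=2, F=2, G=1, H=2) → (A=3, B=0, C=1, D=2, E=2, F=2, G=1, H=4)
step 4: fire t1:  (A=3, B=0, C=1, D=2, E=2, F=2, G=1, H=4) → (A=5, B=0, C=1, D=2, E=2, F=2, G=1, H=2)
step 5: fire t3:  (A=5, B=0, C=1, D=2, E=2, F=2, G=1, H=2) → (A=2, B=0, C=1, D=3, E=2, F=2, G=1, H=4)
step 6: fire t1:  (A=2, B=0, C=1, D=3, E=2, F=2, G=1, H=4) → (A=4, B=0, C=1, D=3, E=2, F=2, G=1, H=2)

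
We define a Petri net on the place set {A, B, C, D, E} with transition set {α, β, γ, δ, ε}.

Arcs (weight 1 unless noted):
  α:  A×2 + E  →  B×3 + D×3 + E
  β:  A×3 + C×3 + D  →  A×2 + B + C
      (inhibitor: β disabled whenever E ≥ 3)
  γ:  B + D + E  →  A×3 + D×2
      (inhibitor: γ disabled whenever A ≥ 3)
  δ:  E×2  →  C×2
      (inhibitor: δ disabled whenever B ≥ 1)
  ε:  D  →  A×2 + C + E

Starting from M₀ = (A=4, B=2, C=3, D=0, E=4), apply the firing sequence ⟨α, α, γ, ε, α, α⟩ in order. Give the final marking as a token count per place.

(A=1, B=13, C=4, D=12, E=4)

step 1: fire α:  (A=4, B=2, C=3, D=0, E=4) → (A=2, B=5, C=3, D=3, E=4)
step 2: fire α:  (A=2, B=5, C=3, D=3, E=4) → (A=0, B=8, C=3, D=6, E=4)
step 3: fire γ:  (A=0, B=8, C=3, D=6, E=4) → (A=3, B=7, C=3, D=7, E=3)
step 4: fire ε:  (A=3, B=7, C=3, D=7, E=3) → (A=5, B=7, C=4, D=6, E=4)
step 5: fire α:  (A=5, B=7, C=4, D=6, E=4) → (A=3, B=10, C=4, D=9, E=4)
step 6: fire α:  (A=3, B=10, C=4, D=9, E=4) → (A=1, B=13, C=4, D=12, E=4)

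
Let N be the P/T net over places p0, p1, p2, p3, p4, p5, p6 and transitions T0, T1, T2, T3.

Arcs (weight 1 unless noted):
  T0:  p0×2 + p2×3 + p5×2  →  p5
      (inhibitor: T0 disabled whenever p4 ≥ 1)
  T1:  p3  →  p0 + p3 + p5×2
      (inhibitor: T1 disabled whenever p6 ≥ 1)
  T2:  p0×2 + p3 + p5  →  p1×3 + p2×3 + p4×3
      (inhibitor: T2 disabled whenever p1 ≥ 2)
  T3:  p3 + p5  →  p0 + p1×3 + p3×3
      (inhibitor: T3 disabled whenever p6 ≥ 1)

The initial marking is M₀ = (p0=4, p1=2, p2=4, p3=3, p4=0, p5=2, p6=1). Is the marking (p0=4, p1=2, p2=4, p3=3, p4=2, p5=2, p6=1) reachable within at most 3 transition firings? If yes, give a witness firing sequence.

NO — not reachable within 3 firings

depth 0: 1 marking
depth 1: 2 markings reached so far
depth 2: 2 markings reached so far
(frontier empty at depth 2; search complete)
target is not among the 2 markings reachable within 3 steps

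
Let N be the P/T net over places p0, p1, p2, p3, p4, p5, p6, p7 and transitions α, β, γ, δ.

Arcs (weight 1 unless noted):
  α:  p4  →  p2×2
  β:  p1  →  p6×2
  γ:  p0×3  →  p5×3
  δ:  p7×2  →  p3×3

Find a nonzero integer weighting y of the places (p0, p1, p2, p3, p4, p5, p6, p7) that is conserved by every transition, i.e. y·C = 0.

y = (p0:0, p1:0, p2:1, p3:0, p4:2, p5:0, p6:0, p7:0)

Incidence matrix C (rows=places, cols=transitions):
        α    β    γ    δ
   p0   0    0   -3    0
   p1   0   -1    0    0
   p2   2    0    0    0
   p3   0    0    0    3
   p4  -1    0    0    0
   p5   0    0    3    0
   p6   0    2    0    0
   p7   0    0    0   -2

Candidate y = [0, 0, 1, 0, 2, 0, 0, 0]; check y·C column-wise:
  col α: 1·2 + 2·-1 = 0
  col β: 0·-1 + 1·0 + 2·0 + 0·2 = 0
  col γ: 0·-3 + 1·0 + 2·0 + 0·3 = 0
  col δ: 1·0 + 0·3 + 2·0 + 0·-2 = 0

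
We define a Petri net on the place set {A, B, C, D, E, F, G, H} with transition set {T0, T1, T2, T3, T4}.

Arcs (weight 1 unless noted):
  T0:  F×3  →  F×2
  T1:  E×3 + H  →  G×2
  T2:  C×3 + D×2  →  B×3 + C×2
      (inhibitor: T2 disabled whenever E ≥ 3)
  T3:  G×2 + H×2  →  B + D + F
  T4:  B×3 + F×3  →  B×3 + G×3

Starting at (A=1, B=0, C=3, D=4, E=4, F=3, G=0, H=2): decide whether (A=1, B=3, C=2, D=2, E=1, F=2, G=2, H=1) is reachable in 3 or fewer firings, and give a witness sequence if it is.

YES — reachable via ⟨T0, T1, T2⟩ (3 firings)

step 1: fire T0:  (A=1, B=0, C=3, D=4, E=4, F=3, G=0, H=2) → (A=1, B=0, C=3, D=4, E=4, F=2, G=0, H=2)
step 2: fire T1:  (A=1, B=0, C=3, D=4, E=4, F=2, G=0, H=2) → (A=1, B=0, C=3, D=4, E=1, F=2, G=2, H=1)
step 3: fire T2:  (A=1, B=0, C=3, D=4, E=1, F=2, G=2, H=1) → (A=1, B=3, C=2, D=2, E=1, F=2, G=2, H=1)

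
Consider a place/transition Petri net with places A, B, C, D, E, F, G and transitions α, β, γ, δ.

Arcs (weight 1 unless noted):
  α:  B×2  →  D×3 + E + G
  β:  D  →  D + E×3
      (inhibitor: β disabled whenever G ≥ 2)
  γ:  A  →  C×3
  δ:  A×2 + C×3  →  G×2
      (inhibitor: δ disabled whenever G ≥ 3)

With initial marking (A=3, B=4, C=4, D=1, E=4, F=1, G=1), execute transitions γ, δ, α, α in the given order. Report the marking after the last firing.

(A=0, B=0, C=4, D=7, E=6, F=1, G=5)

step 1: fire γ:  (A=3, B=4, C=4, D=1, E=4, F=1, G=1) → (A=2, B=4, C=7, D=1, E=4, F=1, G=1)
step 2: fire δ:  (A=2, B=4, C=7, D=1, E=4, F=1, G=1) → (A=0, B=4, C=4, D=1, E=4, F=1, G=3)
step 3: fire α:  (A=0, B=4, C=4, D=1, E=4, F=1, G=3) → (A=0, B=2, C=4, D=4, E=5, F=1, G=4)
step 4: fire α:  (A=0, B=2, C=4, D=4, E=5, F=1, G=4) → (A=0, B=0, C=4, D=7, E=6, F=1, G=5)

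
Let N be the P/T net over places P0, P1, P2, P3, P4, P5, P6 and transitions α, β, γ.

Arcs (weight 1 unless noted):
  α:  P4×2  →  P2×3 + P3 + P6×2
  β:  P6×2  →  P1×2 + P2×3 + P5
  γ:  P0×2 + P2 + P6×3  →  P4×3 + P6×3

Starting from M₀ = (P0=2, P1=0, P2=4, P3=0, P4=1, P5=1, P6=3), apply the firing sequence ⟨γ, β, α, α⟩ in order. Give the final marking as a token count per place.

step 1: fire γ:  (P0=2, P1=0, P2=4, P3=0, P4=1, P5=1, P6=3) → (P0=0, P1=0, P2=3, P3=0, P4=4, P5=1, P6=3)
step 2: fire β:  (P0=0, P1=0, P2=3, P3=0, P4=4, P5=1, P6=3) → (P0=0, P1=2, P2=6, P3=0, P4=4, P5=2, P6=1)
step 3: fire α:  (P0=0, P1=2, P2=6, P3=0, P4=4, P5=2, P6=1) → (P0=0, P1=2, P2=9, P3=1, P4=2, P5=2, P6=3)
step 4: fire α:  (P0=0, P1=2, P2=9, P3=1, P4=2, P5=2, P6=3) → (P0=0, P1=2, P2=12, P3=2, P4=0, P5=2, P6=5)

(P0=0, P1=2, P2=12, P3=2, P4=0, P5=2, P6=5)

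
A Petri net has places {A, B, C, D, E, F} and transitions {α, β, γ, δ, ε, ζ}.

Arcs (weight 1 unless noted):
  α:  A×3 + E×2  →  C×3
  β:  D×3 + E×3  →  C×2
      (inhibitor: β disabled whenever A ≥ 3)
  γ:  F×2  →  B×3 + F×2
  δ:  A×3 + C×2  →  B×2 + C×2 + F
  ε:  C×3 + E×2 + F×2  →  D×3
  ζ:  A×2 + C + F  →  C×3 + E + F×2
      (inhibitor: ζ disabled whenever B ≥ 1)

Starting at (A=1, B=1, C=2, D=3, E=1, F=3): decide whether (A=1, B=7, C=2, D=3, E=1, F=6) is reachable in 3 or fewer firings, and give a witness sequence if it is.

depth 0: 1 marking
depth 1: 2 markings reached so far
depth 2: 3 markings reached so far
depth 3: 4 markings reached so far
target is not among the 4 markings reachable within 3 steps

NO — not reachable within 3 firings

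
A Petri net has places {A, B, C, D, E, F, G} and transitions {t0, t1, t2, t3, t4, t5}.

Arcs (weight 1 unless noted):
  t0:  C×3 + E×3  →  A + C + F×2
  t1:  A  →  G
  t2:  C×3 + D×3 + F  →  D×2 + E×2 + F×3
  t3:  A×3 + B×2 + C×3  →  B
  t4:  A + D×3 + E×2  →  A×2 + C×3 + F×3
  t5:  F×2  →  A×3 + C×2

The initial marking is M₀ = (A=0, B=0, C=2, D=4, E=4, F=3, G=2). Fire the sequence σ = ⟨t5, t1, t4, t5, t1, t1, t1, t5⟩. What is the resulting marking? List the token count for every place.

(A=6, B=0, C=11, D=1, E=2, F=0, G=6)

step 1: fire t5:  (A=0, B=0, C=2, D=4, E=4, F=3, G=2) → (A=3, B=0, C=4, D=4, E=4, F=1, G=2)
step 2: fire t1:  (A=3, B=0, C=4, D=4, E=4, F=1, G=2) → (A=2, B=0, C=4, D=4, E=4, F=1, G=3)
step 3: fire t4:  (A=2, B=0, C=4, D=4, E=4, F=1, G=3) → (A=3, B=0, C=7, D=1, E=2, F=4, G=3)
step 4: fire t5:  (A=3, B=0, C=7, D=1, E=2, F=4, G=3) → (A=6, B=0, C=9, D=1, E=2, F=2, G=3)
step 5: fire t1:  (A=6, B=0, C=9, D=1, E=2, F=2, G=3) → (A=5, B=0, C=9, D=1, E=2, F=2, G=4)
step 6: fire t1:  (A=5, B=0, C=9, D=1, E=2, F=2, G=4) → (A=4, B=0, C=9, D=1, E=2, F=2, G=5)
step 7: fire t1:  (A=4, B=0, C=9, D=1, E=2, F=2, G=5) → (A=3, B=0, C=9, D=1, E=2, F=2, G=6)
step 8: fire t5:  (A=3, B=0, C=9, D=1, E=2, F=2, G=6) → (A=6, B=0, C=11, D=1, E=2, F=0, G=6)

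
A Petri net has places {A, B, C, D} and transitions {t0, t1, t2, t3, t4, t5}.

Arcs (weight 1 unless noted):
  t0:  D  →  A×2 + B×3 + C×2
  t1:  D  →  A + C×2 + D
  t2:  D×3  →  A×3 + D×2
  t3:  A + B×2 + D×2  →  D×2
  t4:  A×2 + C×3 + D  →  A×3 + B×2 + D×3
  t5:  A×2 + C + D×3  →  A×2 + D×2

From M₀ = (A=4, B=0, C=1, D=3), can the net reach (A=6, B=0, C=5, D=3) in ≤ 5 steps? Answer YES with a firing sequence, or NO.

YES — reachable via ⟨t1, t1⟩ (2 firings)

step 1: fire t1:  (A=4, B=0, C=1, D=3) → (A=5, B=0, C=3, D=3)
step 2: fire t1:  (A=5, B=0, C=3, D=3) → (A=6, B=0, C=5, D=3)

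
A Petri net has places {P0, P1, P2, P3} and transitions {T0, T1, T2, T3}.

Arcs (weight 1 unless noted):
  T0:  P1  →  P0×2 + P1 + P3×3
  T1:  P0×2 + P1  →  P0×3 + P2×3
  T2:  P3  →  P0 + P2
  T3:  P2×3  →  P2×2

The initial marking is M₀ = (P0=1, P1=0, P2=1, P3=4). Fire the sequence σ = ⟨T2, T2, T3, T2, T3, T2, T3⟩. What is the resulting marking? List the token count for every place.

(P0=5, P1=0, P2=2, P3=0)

step 1: fire T2:  (P0=1, P1=0, P2=1, P3=4) → (P0=2, P1=0, P2=2, P3=3)
step 2: fire T2:  (P0=2, P1=0, P2=2, P3=3) → (P0=3, P1=0, P2=3, P3=2)
step 3: fire T3:  (P0=3, P1=0, P2=3, P3=2) → (P0=3, P1=0, P2=2, P3=2)
step 4: fire T2:  (P0=3, P1=0, P2=2, P3=2) → (P0=4, P1=0, P2=3, P3=1)
step 5: fire T3:  (P0=4, P1=0, P2=3, P3=1) → (P0=4, P1=0, P2=2, P3=1)
step 6: fire T2:  (P0=4, P1=0, P2=2, P3=1) → (P0=5, P1=0, P2=3, P3=0)
step 7: fire T3:  (P0=5, P1=0, P2=3, P3=0) → (P0=5, P1=0, P2=2, P3=0)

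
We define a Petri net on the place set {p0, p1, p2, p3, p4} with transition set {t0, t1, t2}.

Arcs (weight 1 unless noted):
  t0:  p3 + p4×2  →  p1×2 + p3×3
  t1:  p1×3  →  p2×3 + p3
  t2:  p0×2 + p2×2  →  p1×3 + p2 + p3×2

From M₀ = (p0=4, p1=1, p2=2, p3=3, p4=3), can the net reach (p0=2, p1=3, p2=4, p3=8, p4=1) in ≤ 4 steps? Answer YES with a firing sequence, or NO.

step 1: fire t0:  (p0=4, p1=1, p2=2, p3=3, p4=3) → (p0=4, p1=3, p2=2, p3=5, p4=1)
step 2: fire t1:  (p0=4, p1=3, p2=2, p3=5, p4=1) → (p0=4, p1=0, p2=5, p3=6, p4=1)
step 3: fire t2:  (p0=4, p1=0, p2=5, p3=6, p4=1) → (p0=2, p1=3, p2=4, p3=8, p4=1)

YES — reachable via ⟨t0, t1, t2⟩ (3 firings)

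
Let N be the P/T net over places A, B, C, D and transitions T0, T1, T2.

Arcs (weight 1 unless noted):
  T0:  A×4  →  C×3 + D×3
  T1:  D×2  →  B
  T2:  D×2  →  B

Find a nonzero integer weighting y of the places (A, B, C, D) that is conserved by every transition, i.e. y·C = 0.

y = (A:3, B:0, C:4, D:0)

Incidence matrix C (rows=places, cols=transitions):
       T0   T1   T2
    A  -4    0    0
    B   0    1    1
    C   3    0    0
    D   3   -2   -2

Candidate y = [3, 0, 4, 0]; check y·C column-wise:
  col T0: 3·-4 + 4·3 + 0·3 = 0
  col T1: 3·0 + 0·1 + 4·0 + 0·-2 = 0
  col T2: 3·0 + 0·1 + 4·0 + 0·-2 = 0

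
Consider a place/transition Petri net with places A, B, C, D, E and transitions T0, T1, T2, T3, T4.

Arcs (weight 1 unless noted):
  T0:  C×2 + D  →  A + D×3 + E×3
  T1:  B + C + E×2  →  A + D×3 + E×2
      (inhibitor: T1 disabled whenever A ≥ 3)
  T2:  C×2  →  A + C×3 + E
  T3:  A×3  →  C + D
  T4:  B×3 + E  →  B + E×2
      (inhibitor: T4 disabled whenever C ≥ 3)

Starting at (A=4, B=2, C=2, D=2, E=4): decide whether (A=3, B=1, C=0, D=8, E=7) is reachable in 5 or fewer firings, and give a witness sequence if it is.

YES — reachable via ⟨T0, T3, T1⟩ (3 firings)

step 1: fire T0:  (A=4, B=2, C=2, D=2, E=4) → (A=5, B=2, C=0, D=4, E=7)
step 2: fire T3:  (A=5, B=2, C=0, D=4, E=7) → (A=2, B=2, C=1, D=5, E=7)
step 3: fire T1:  (A=2, B=2, C=1, D=5, E=7) → (A=3, B=1, C=0, D=8, E=7)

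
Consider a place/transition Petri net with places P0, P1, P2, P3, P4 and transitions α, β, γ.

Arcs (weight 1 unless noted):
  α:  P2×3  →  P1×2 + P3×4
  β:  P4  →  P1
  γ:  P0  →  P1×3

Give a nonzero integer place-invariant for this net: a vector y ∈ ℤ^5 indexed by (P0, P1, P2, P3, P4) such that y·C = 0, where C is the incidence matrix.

Incidence matrix C (rows=places, cols=transitions):
        α    β    γ
   P0   0    0   -1
   P1   2    1    3
   P2  -3    0    0
   P3   4    0    0
   P4   0   -1    0

Candidate y = [0, 0, 4, 3, 0]; check y·C column-wise:
  col α: 0·2 + 4·-3 + 3·4 = 0
  col β: 0·1 + 4·0 + 3·0 + 0·-1 = 0
  col γ: 0·-1 + 0·3 + 4·0 + 3·0 = 0

y = (P0:0, P1:0, P2:4, P3:3, P4:0)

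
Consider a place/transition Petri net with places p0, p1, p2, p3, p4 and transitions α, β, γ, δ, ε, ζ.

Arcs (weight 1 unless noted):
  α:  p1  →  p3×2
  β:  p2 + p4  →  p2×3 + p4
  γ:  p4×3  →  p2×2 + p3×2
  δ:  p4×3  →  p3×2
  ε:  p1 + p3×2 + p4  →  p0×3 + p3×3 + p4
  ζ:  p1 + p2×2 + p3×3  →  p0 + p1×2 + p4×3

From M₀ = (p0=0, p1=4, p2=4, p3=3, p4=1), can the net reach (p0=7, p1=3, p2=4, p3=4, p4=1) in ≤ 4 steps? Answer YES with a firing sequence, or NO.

step 1: fire ε:  (p0=0, p1=4, p2=4, p3=3, p4=1) → (p0=3, p1=3, p2=4, p3=4, p4=1)
step 2: fire ε:  (p0=3, p1=3, p2=4, p3=4, p4=1) → (p0=6, p1=2, p2=4, p3=5, p4=1)
step 3: fire ζ:  (p0=6, p1=2, p2=4, p3=5, p4=1) → (p0=7, p1=3, p2=2, p3=2, p4=4)
step 4: fire γ:  (p0=7, p1=3, p2=2, p3=2, p4=4) → (p0=7, p1=3, p2=4, p3=4, p4=1)

YES — reachable via ⟨ε, ε, ζ, γ⟩ (4 firings)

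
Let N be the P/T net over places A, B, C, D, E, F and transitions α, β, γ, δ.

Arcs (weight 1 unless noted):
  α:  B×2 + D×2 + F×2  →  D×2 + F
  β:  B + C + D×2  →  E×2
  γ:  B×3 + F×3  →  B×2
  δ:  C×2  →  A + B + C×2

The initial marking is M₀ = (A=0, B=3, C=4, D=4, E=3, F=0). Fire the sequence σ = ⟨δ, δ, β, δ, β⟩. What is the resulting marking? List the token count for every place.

step 1: fire δ:  (A=0, B=3, C=4, D=4, E=3, F=0) → (A=1, B=4, C=4, D=4, E=3, F=0)
step 2: fire δ:  (A=1, B=4, C=4, D=4, E=3, F=0) → (A=2, B=5, C=4, D=4, E=3, F=0)
step 3: fire β:  (A=2, B=5, C=4, D=4, E=3, F=0) → (A=2, B=4, C=3, D=2, E=5, F=0)
step 4: fire δ:  (A=2, B=4, C=3, D=2, E=5, F=0) → (A=3, B=5, C=3, D=2, E=5, F=0)
step 5: fire β:  (A=3, B=5, C=3, D=2, E=5, F=0) → (A=3, B=4, C=2, D=0, E=7, F=0)

(A=3, B=4, C=2, D=0, E=7, F=0)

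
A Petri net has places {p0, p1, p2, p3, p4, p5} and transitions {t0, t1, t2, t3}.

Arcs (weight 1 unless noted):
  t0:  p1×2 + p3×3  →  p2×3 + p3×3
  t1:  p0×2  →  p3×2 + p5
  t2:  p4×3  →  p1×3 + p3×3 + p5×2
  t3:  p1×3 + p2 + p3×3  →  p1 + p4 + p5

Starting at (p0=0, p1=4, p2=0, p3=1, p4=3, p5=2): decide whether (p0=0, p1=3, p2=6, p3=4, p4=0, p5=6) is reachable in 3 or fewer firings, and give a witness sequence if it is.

depth 0: 1 marking
depth 1: 2 markings reached so far
depth 2: 3 markings reached so far
depth 3: 5 markings reached so far
target is not among the 5 markings reachable within 3 steps

NO — not reachable within 3 firings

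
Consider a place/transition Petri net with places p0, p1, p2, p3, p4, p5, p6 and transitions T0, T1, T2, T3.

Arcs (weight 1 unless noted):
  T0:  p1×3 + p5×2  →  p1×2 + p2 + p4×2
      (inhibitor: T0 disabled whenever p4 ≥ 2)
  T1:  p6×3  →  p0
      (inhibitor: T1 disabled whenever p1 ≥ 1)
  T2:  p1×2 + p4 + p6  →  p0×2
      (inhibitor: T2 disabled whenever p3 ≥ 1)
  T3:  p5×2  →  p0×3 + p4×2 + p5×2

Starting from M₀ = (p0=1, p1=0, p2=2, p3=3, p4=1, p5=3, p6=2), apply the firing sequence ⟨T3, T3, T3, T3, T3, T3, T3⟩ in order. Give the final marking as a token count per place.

(p0=22, p1=0, p2=2, p3=3, p4=15, p5=3, p6=2)

step 1: fire T3:  (p0=1, p1=0, p2=2, p3=3, p4=1, p5=3, p6=2) → (p0=4, p1=0, p2=2, p3=3, p4=3, p5=3, p6=2)
step 2: fire T3:  (p0=4, p1=0, p2=2, p3=3, p4=3, p5=3, p6=2) → (p0=7, p1=0, p2=2, p3=3, p4=5, p5=3, p6=2)
step 3: fire T3:  (p0=7, p1=0, p2=2, p3=3, p4=5, p5=3, p6=2) → (p0=10, p1=0, p2=2, p3=3, p4=7, p5=3, p6=2)
step 4: fire T3:  (p0=10, p1=0, p2=2, p3=3, p4=7, p5=3, p6=2) → (p0=13, p1=0, p2=2, p3=3, p4=9, p5=3, p6=2)
step 5: fire T3:  (p0=13, p1=0, p2=2, p3=3, p4=9, p5=3, p6=2) → (p0=16, p1=0, p2=2, p3=3, p4=11, p5=3, p6=2)
step 6: fire T3:  (p0=16, p1=0, p2=2, p3=3, p4=11, p5=3, p6=2) → (p0=19, p1=0, p2=2, p3=3, p4=13, p5=3, p6=2)
step 7: fire T3:  (p0=19, p1=0, p2=2, p3=3, p4=13, p5=3, p6=2) → (p0=22, p1=0, p2=2, p3=3, p4=15, p5=3, p6=2)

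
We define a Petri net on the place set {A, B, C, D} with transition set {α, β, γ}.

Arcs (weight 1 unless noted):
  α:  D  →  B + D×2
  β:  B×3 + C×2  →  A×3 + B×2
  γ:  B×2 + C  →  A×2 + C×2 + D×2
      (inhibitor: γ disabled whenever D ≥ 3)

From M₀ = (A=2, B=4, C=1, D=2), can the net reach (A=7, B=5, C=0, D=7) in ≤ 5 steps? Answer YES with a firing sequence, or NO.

depth 0: 1 marking
depth 1: 3 markings reached so far
depth 2: 5 markings reached so far
depth 3: 8 markings reached so far
depth 4: 11 markings reached so far
depth 5: 14 markings reached so far
target is not among the 14 markings reachable within 5 steps

NO — not reachable within 5 firings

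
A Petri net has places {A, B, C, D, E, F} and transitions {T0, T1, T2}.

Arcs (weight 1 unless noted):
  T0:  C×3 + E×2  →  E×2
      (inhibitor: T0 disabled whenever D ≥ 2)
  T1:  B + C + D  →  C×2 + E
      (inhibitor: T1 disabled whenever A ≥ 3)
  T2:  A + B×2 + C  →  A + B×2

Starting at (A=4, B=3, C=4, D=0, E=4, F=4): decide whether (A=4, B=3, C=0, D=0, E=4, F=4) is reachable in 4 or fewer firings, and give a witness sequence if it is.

step 1: fire T0:  (A=4, B=3, C=4, D=0, E=4, F=4) → (A=4, B=3, C=1, D=0, E=4, F=4)
step 2: fire T2:  (A=4, B=3, C=1, D=0, E=4, F=4) → (A=4, B=3, C=0, D=0, E=4, F=4)

YES — reachable via ⟨T0, T2⟩ (2 firings)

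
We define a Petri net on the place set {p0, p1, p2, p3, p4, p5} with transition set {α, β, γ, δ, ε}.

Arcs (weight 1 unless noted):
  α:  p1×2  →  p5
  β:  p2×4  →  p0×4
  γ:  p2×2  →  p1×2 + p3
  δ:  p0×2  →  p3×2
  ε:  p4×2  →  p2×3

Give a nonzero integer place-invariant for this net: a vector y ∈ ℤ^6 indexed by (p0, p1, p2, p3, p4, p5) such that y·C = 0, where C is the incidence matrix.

Incidence matrix C (rows=places, cols=transitions):
        α    β    γ    δ    ε
   p0   0    4    0   -2    0
   p1  -2    0    2    0    0
   p2   0   -4   -2    0    3
   p3   0    0    1    2    0
   p4   0    0    0    0   -2
   p5   1    0    0    0    0

Candidate y = [2, 1, 2, 2, 3, 2]; check y·C column-wise:
  col α: 2·0 + 1·-2 + 2·0 + 2·0 + 3·0 + 2·1 = 0
  col β: 2·4 + 1·0 + 2·-4 + 2·0 + 3·0 + 2·0 = 0
  col γ: 2·0 + 1·2 + 2·-2 + 2·1 + 3·0 + 2·0 = 0
  col δ: 2·-2 + 1·0 + 2·0 + 2·2 + 3·0 + 2·0 = 0
  col ε: 2·0 + 1·0 + 2·3 + 2·0 + 3·-2 + 2·0 = 0

y = (p0:2, p1:1, p2:2, p3:2, p4:3, p5:2)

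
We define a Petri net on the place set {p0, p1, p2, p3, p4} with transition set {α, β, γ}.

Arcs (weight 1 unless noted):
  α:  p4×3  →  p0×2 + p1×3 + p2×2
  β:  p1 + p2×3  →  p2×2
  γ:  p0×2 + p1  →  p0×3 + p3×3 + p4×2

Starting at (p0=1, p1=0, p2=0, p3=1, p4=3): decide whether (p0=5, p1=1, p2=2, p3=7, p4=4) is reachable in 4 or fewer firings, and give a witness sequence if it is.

step 1: fire α:  (p0=1, p1=0, p2=0, p3=1, p4=3) → (p0=3, p1=3, p2=2, p3=1, p4=0)
step 2: fire γ:  (p0=3, p1=3, p2=2, p3=1, p4=0) → (p0=4, p1=2, p2=2, p3=4, p4=2)
step 3: fire γ:  (p0=4, p1=2, p2=2, p3=4, p4=2) → (p0=5, p1=1, p2=2, p3=7, p4=4)

YES — reachable via ⟨α, γ, γ⟩ (3 firings)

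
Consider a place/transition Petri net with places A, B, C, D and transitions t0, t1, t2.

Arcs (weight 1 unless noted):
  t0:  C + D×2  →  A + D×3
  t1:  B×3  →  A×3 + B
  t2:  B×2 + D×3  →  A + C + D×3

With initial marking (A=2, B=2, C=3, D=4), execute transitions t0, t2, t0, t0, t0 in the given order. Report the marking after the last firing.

step 1: fire t0:  (A=2, B=2, C=3, D=4) → (A=3, B=2, C=2, D=5)
step 2: fire t2:  (A=3, B=2, C=2, D=5) → (A=4, B=0, C=3, D=5)
step 3: fire t0:  (A=4, B=0, C=3, D=5) → (A=5, B=0, C=2, D=6)
step 4: fire t0:  (A=5, B=0, C=2, D=6) → (A=6, B=0, C=1, D=7)
step 5: fire t0:  (A=6, B=0, C=1, D=7) → (A=7, B=0, C=0, D=8)

(A=7, B=0, C=0, D=8)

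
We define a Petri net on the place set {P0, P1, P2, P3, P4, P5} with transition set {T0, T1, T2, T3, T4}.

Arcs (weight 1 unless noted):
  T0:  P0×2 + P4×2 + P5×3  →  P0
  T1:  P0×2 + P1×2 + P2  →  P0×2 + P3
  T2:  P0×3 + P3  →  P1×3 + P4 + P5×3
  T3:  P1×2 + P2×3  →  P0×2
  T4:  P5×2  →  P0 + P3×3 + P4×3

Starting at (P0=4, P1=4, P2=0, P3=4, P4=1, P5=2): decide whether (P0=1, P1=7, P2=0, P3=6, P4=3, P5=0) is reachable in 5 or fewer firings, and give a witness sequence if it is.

YES — reachable via ⟨T2, T4, T0⟩ (3 firings)

step 1: fire T2:  (P0=4, P1=4, P2=0, P3=4, P4=1, P5=2) → (P0=1, P1=7, P2=0, P3=3, P4=2, P5=5)
step 2: fire T4:  (P0=1, P1=7, P2=0, P3=3, P4=2, P5=5) → (P0=2, P1=7, P2=0, P3=6, P4=5, P5=3)
step 3: fire T0:  (P0=2, P1=7, P2=0, P3=6, P4=5, P5=3) → (P0=1, P1=7, P2=0, P3=6, P4=3, P5=0)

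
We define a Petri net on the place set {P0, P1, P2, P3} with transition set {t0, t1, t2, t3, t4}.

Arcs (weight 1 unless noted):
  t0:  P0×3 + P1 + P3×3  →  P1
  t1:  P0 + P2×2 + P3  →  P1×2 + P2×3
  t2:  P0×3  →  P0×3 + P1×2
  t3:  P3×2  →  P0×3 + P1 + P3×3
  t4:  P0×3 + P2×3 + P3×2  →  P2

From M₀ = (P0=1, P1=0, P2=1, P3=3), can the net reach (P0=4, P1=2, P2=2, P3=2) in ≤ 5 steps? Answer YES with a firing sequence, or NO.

NO — not reachable within 5 firings

depth 0: 1 marking
depth 1: 2 markings reached so far
depth 2: 5 markings reached so far
depth 3: 10 markings reached so far
depth 4: 17 markings reached so far
depth 5: 27 markings reached so far
target is not among the 27 markings reachable within 5 steps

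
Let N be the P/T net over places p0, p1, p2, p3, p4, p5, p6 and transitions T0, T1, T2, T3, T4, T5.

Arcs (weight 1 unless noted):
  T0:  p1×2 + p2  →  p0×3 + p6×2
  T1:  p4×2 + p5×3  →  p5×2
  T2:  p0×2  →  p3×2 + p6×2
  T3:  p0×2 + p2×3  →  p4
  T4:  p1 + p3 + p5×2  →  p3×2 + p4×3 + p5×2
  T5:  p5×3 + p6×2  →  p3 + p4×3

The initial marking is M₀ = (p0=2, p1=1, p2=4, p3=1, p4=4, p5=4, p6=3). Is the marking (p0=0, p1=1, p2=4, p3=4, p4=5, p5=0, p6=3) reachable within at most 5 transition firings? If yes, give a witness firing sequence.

step 1: fire T1:  (p0=2, p1=1, p2=4, p3=1, p4=4, p5=4, p6=3) → (p0=2, p1=1, p2=4, p3=1, p4=2, p5=3, p6=3)
step 2: fire T2:  (p0=2, p1=1, p2=4, p3=1, p4=2, p5=3, p6=3) → (p0=0, p1=1, p2=4, p3=3, p4=2, p5=3, p6=5)
step 3: fire T5:  (p0=0, p1=1, p2=4, p3=3, p4=2, p5=3, p6=5) → (p0=0, p1=1, p2=4, p3=4, p4=5, p5=0, p6=3)

YES — reachable via ⟨T1, T2, T5⟩ (3 firings)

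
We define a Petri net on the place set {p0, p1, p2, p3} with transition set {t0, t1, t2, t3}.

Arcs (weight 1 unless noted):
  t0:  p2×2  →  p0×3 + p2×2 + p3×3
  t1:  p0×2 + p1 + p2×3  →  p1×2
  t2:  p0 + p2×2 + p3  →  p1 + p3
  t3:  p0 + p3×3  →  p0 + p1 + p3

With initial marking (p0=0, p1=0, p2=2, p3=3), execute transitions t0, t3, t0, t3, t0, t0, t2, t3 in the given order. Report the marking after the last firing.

step 1: fire t0:  (p0=0, p1=0, p2=2, p3=3) → (p0=3, p1=0, p2=2, p3=6)
step 2: fire t3:  (p0=3, p1=0, p2=2, p3=6) → (p0=3, p1=1, p2=2, p3=4)
step 3: fire t0:  (p0=3, p1=1, p2=2, p3=4) → (p0=6, p1=1, p2=2, p3=7)
step 4: fire t3:  (p0=6, p1=1, p2=2, p3=7) → (p0=6, p1=2, p2=2, p3=5)
step 5: fire t0:  (p0=6, p1=2, p2=2, p3=5) → (p0=9, p1=2, p2=2, p3=8)
step 6: fire t0:  (p0=9, p1=2, p2=2, p3=8) → (p0=12, p1=2, p2=2, p3=11)
step 7: fire t2:  (p0=12, p1=2, p2=2, p3=11) → (p0=11, p1=3, p2=0, p3=11)
step 8: fire t3:  (p0=11, p1=3, p2=0, p3=11) → (p0=11, p1=4, p2=0, p3=9)

(p0=11, p1=4, p2=0, p3=9)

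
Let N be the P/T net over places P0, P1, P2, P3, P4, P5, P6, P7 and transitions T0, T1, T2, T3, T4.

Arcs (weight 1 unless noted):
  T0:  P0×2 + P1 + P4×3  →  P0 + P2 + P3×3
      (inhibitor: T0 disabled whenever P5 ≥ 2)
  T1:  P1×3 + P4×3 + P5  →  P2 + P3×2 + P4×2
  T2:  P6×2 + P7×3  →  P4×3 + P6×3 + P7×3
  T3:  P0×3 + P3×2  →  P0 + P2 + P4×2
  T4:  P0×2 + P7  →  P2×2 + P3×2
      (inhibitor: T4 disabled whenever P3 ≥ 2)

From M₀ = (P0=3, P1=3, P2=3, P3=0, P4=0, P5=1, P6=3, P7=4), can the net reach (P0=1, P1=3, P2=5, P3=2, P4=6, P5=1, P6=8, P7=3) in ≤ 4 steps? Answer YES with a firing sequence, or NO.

NO — not reachable within 4 firings

depth 0: 1 marking
depth 1: 3 markings reached so far
depth 2: 7 markings reached so far
depth 3: 13 markings reached so far
depth 4: 20 markings reached so far
target is not among the 20 markings reachable within 4 steps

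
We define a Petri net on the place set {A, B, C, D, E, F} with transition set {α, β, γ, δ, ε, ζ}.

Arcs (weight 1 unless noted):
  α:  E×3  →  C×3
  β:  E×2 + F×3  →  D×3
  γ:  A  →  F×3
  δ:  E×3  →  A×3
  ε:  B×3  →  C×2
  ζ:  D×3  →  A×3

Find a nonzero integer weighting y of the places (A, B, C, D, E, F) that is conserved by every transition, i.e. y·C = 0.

Incidence matrix C (rows=places, cols=transitions):
        α    β    γ    δ    ε    ζ
    A   0    0   -1    3    0    3
    B   0    0    0    0   -3    0
    C   3    0    0    0    2    0
    D   0    3    0    0    0   -3
    E  -3   -2    0   -3    0    0
    F   0   -3    3    0    0    0

Candidate y = [3, 2, 3, 3, 3, 1]; check y·C column-wise:
  col α: 3·0 + 2·0 + 3·3 + 3·0 + 3·-3 + 1·0 = 0
  col β: 3·0 + 2·0 + 3·0 + 3·3 + 3·-2 + 1·-3 = 0
  col γ: 3·-1 + 2·0 + 3·0 + 3·0 + 3·0 + 1·3 = 0
  col δ: 3·3 + 2·0 + 3·0 + 3·0 + 3·-3 + 1·0 = 0
  col ε: 3·0 + 2·-3 + 3·2 + 3·0 + 3·0 + 1·0 = 0
  col ζ: 3·3 + 2·0 + 3·0 + 3·-3 + 3·0 + 1·0 = 0

y = (A:3, B:2, C:3, D:3, E:3, F:1)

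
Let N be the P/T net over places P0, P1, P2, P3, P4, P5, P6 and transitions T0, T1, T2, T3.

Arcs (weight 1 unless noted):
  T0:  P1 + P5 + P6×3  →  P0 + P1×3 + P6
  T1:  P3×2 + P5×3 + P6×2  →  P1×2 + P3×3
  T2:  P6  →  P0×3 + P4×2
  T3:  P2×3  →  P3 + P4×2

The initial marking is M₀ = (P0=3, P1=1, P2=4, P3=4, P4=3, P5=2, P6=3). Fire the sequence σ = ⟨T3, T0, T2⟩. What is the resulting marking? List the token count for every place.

step 1: fire T3:  (P0=3, P1=1, P2=4, P3=4, P4=3, P5=2, P6=3) → (P0=3, P1=1, P2=1, P3=5, P4=5, P5=2, P6=3)
step 2: fire T0:  (P0=3, P1=1, P2=1, P3=5, P4=5, P5=2, P6=3) → (P0=4, P1=3, P2=1, P3=5, P4=5, P5=1, P6=1)
step 3: fire T2:  (P0=4, P1=3, P2=1, P3=5, P4=5, P5=1, P6=1) → (P0=7, P1=3, P2=1, P3=5, P4=7, P5=1, P6=0)

(P0=7, P1=3, P2=1, P3=5, P4=7, P5=1, P6=0)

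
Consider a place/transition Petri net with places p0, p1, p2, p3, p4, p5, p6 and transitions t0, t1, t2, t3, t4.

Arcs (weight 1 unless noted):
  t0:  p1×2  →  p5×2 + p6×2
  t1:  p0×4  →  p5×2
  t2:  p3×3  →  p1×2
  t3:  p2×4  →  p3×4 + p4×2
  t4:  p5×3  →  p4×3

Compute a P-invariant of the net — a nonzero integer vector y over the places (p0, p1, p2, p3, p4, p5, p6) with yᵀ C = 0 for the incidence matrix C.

Incidence matrix C (rows=places, cols=transitions):
       t0   t1   t2   t3   t4
   p0   0   -4    0    0    0
   p1  -2    0    2    0    0
   p2   0    0    0   -4    0
   p3   0    0   -3    4    0
   p4   0    0    0    2    3
   p5   2    2    0    0   -3
   p6   2    0    0    0    0

Candidate y = [3, 6, 7, 4, 6, 6, 0]; check y·C column-wise:
  col t0: 3·0 + 6·-2 + 7·0 + 4·0 + 6·0 + 6·2 + 0·2 = 0
  col t1: 3·-4 + 6·0 + 7·0 + 4·0 + 6·0 + 6·2 = 0
  col t2: 3·0 + 6·2 + 7·0 + 4·-3 + 6·0 + 6·0 = 0
  col t3: 3·0 + 6·0 + 7·-4 + 4·4 + 6·2 + 6·0 = 0
  col t4: 3·0 + 6·0 + 7·0 + 4·0 + 6·3 + 6·-3 = 0

y = (p0:3, p1:6, p2:7, p3:4, p4:6, p5:6, p6:0)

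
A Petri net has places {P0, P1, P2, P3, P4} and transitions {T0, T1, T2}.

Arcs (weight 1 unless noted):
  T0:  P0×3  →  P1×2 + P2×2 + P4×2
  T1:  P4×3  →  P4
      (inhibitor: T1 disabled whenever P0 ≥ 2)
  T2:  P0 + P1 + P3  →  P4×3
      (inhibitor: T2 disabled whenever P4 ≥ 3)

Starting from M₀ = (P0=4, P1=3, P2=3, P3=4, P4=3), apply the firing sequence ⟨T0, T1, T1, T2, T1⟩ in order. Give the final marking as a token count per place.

(P0=0, P1=4, P2=5, P3=3, P4=2)

step 1: fire T0:  (P0=4, P1=3, P2=3, P3=4, P4=3) → (P0=1, P1=5, P2=5, P3=4, P4=5)
step 2: fire T1:  (P0=1, P1=5, P2=5, P3=4, P4=5) → (P0=1, P1=5, P2=5, P3=4, P4=3)
step 3: fire T1:  (P0=1, P1=5, P2=5, P3=4, P4=3) → (P0=1, P1=5, P2=5, P3=4, P4=1)
step 4: fire T2:  (P0=1, P1=5, P2=5, P3=4, P4=1) → (P0=0, P1=4, P2=5, P3=3, P4=4)
step 5: fire T1:  (P0=0, P1=4, P2=5, P3=3, P4=4) → (P0=0, P1=4, P2=5, P3=3, P4=2)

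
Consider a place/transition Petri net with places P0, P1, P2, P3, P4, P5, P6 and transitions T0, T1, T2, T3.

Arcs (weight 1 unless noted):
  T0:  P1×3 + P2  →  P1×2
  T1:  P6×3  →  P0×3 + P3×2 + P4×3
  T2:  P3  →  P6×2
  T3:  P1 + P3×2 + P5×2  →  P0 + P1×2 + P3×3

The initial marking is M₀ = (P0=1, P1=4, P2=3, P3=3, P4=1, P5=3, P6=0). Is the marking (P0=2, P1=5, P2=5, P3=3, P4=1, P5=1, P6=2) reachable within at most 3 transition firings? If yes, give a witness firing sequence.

depth 0: 1 marking
depth 1: 4 markings reached so far
depth 2: 9 markings reached so far
depth 3: 16 markings reached so far
target is not among the 16 markings reachable within 3 steps

NO — not reachable within 3 firings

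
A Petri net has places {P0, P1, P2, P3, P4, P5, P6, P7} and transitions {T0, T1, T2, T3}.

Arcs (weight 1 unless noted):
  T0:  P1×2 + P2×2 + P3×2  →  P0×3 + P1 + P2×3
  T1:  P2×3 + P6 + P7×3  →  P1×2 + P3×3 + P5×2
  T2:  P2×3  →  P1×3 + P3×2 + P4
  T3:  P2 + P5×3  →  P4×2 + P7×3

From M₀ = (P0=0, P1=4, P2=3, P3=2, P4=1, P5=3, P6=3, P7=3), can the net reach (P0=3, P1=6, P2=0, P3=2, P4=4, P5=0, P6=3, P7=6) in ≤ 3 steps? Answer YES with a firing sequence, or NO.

YES — reachable via ⟨T0, T2, T3⟩ (3 firings)

step 1: fire T0:  (P0=0, P1=4, P2=3, P3=2, P4=1, P5=3, P6=3, P7=3) → (P0=3, P1=3, P2=4, P3=0, P4=1, P5=3, P6=3, P7=3)
step 2: fire T2:  (P0=3, P1=3, P2=4, P3=0, P4=1, P5=3, P6=3, P7=3) → (P0=3, P1=6, P2=1, P3=2, P4=2, P5=3, P6=3, P7=3)
step 3: fire T3:  (P0=3, P1=6, P2=1, P3=2, P4=2, P5=3, P6=3, P7=3) → (P0=3, P1=6, P2=0, P3=2, P4=4, P5=0, P6=3, P7=6)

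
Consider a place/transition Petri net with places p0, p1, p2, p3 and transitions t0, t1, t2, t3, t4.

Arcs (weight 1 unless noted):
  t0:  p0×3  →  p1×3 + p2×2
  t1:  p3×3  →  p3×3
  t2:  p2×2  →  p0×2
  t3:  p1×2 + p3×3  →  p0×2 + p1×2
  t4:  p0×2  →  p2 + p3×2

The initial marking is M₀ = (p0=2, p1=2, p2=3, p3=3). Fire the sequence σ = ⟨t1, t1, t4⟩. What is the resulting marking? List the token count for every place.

(p0=0, p1=2, p2=4, p3=5)

step 1: fire t1:  (p0=2, p1=2, p2=3, p3=3) → (p0=2, p1=2, p2=3, p3=3)
step 2: fire t1:  (p0=2, p1=2, p2=3, p3=3) → (p0=2, p1=2, p2=3, p3=3)
step 3: fire t4:  (p0=2, p1=2, p2=3, p3=3) → (p0=0, p1=2, p2=4, p3=5)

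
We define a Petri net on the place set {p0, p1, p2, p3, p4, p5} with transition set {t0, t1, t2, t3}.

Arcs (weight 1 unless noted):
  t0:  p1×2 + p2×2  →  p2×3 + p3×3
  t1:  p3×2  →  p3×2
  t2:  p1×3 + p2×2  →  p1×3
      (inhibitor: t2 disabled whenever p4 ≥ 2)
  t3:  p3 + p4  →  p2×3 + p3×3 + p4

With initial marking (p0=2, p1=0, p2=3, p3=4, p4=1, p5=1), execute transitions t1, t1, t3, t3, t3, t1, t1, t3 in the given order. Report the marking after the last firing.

(p0=2, p1=0, p2=15, p3=12, p4=1, p5=1)

step 1: fire t1:  (p0=2, p1=0, p2=3, p3=4, p4=1, p5=1) → (p0=2, p1=0, p2=3, p3=4, p4=1, p5=1)
step 2: fire t1:  (p0=2, p1=0, p2=3, p3=4, p4=1, p5=1) → (p0=2, p1=0, p2=3, p3=4, p4=1, p5=1)
step 3: fire t3:  (p0=2, p1=0, p2=3, p3=4, p4=1, p5=1) → (p0=2, p1=0, p2=6, p3=6, p4=1, p5=1)
step 4: fire t3:  (p0=2, p1=0, p2=6, p3=6, p4=1, p5=1) → (p0=2, p1=0, p2=9, p3=8, p4=1, p5=1)
step 5: fire t3:  (p0=2, p1=0, p2=9, p3=8, p4=1, p5=1) → (p0=2, p1=0, p2=12, p3=10, p4=1, p5=1)
step 6: fire t1:  (p0=2, p1=0, p2=12, p3=10, p4=1, p5=1) → (p0=2, p1=0, p2=12, p3=10, p4=1, p5=1)
step 7: fire t1:  (p0=2, p1=0, p2=12, p3=10, p4=1, p5=1) → (p0=2, p1=0, p2=12, p3=10, p4=1, p5=1)
step 8: fire t3:  (p0=2, p1=0, p2=12, p3=10, p4=1, p5=1) → (p0=2, p1=0, p2=15, p3=12, p4=1, p5=1)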